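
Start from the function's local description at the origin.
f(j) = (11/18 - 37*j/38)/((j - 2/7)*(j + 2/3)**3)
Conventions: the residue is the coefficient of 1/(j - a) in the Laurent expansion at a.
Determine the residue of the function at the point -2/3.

The residue is -117159/304000.

At the order-3 pole -2/3 set g(j) = (j - (-2/3))^3*f(j) = (11/18 - 37*j/38)/(j - 2/7).
Order-3 pole: residue = g''(a)/2; g''(-2/3) = -117159/152000, so the residue is -117159/304000.


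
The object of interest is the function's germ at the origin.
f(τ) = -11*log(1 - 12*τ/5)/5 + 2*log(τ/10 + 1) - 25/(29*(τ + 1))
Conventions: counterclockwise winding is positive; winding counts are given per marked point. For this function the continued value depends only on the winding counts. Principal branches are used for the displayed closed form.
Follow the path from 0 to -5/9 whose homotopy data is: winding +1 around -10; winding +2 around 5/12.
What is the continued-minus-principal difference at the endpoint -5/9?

The rational part is single-valued and drops out of the difference; each branch term changes only by its own monodromy.
(-11/5)*log(1 - τ/(5/12)): each positive loop around 5/12 adds 2*pi*i to the log, so winding +2 contributes (-11/5)*(2)*2*pi*i = -(44/5)*pi*i.
(2)*log(1 - τ/(-10)): each positive loop around -10 adds 2*pi*i to the log, so winding +1 contributes (2)*(1)*2*pi*i = (4)*pi*i.
Summing the contributions at τ = -5/9 gives -(24/5)*pi*i.

Continued minus principal equals -(24/5)*pi*i.


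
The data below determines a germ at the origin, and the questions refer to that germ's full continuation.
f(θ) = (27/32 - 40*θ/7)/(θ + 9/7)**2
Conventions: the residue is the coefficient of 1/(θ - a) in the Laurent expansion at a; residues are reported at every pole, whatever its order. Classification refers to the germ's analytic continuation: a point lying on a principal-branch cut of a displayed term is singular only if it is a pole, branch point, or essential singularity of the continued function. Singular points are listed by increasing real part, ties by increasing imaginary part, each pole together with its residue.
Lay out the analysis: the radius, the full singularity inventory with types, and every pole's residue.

Radius of convergence at 0: 9/7.
At -9/7: a pole of order 2; residue -40/7.

Denominator factor (θ + 9/7)^2: pole of order 2 at -9/7, modulus 9/7.
The radius of convergence is the smallest modulus among the singular points: 9/7.
At the order-2 pole -9/7 set g(θ) = (θ - (-9/7))^2*f(θ) = 27/32 - 40*θ/7.
Order-2 pole: residue = g'(a); g'(-9/7) = -40/7, so the residue is -40/7.


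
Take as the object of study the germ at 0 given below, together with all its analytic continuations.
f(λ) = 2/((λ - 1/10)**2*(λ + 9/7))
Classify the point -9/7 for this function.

The denominator factor λ + 9/7 vanishes at -9/7 and appears to the power 1; the numerator there equals 2, nonzero, and no other factor vanishes.
Hence a pole whose order is the multiplicity, 1.

The point is a pole of order 1.


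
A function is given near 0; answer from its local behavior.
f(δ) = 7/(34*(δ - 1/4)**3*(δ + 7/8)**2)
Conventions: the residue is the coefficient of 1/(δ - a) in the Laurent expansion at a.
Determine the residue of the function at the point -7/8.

The residue is -14336/37179.

At the order-2 pole -7/8 set g(δ) = (δ - (-7/8))^2*f(δ) = 7/(34*(δ - 1/4)**3).
Order-2 pole: residue = g'(a); g'(-7/8) = -14336/37179, so the residue is -14336/37179.


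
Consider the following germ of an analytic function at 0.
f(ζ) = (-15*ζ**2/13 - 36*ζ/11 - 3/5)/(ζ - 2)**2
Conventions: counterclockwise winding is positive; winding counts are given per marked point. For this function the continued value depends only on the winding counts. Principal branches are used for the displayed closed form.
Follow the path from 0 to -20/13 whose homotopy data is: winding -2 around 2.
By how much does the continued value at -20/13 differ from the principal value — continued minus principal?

Continued minus principal equals 0.

The function is rational, hence single-valued: continuing it around any pole returns the same value, so the difference is 0.


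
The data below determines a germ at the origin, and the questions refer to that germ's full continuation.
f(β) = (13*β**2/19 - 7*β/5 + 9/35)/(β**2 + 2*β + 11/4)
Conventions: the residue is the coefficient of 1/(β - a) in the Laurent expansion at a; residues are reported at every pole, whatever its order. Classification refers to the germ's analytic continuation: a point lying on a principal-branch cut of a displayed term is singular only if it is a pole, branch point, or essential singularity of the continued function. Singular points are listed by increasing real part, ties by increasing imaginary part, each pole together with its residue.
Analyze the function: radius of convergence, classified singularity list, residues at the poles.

Denominator factor (β**2 + 2*β + 11/4): discriminant -7, complex-conjugate roots (-1) + ((1/2)*sqrt(7))*i and (-1) - ((1/2)*sqrt(7))*i; poles of order 1, moduli (1/2)*sqrt(11) and (1/2)*sqrt(11).
The radius of convergence is the smallest modulus among the singular points: (1/2)*sqrt(11).
The factor β**2 + 2*β + 11/4 splits as (β - a)(β - a') with a = (-1) - ((1/2)*sqrt(7))*i, a' = (-1) + ((1/2)*sqrt(7))*i. At the order-1 pole a set g(β) = (β - a)*f(β) = [13*β**2/19 - 7*β/5 + 9/35] / (β - a').
Simple pole: residue = g(a) at a = (-1) - ((1/2)*sqrt(7))*i, which is (-263/190) + ((3043/18620)*sqrt(7))*i.
The factor β**2 + 2*β + 11/4 splits as (β - a)(β - a') with a = (-1) + ((1/2)*sqrt(7))*i, a' = (-1) - ((1/2)*sqrt(7))*i. At the order-1 pole a set g(β) = (β - a)*f(β) = [13*β**2/19 - 7*β/5 + 9/35] / (β - a').
Simple pole: residue = g(a) at a = (-1) + ((1/2)*sqrt(7))*i, which is (-263/190) - ((3043/18620)*sqrt(7))*i.
List the singular points by increasing real part (a conjugate pair: the negative imaginary part first).

Radius of convergence at 0: (1/2)*sqrt(11).
At (-1) - ((1/2)*sqrt(7))*i: a pole of order 1; residue (-263/190) + ((3043/18620)*sqrt(7))*i.
At (-1) + ((1/2)*sqrt(7))*i: a pole of order 1; residue (-263/190) - ((3043/18620)*sqrt(7))*i.


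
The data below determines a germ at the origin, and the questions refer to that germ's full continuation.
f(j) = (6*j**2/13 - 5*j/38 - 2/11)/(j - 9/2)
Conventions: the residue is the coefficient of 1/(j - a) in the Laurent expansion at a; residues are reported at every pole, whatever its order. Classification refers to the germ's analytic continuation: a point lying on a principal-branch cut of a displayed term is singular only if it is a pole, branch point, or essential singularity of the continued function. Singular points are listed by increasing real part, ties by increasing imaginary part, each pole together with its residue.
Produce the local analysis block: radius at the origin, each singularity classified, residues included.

Radius of convergence at 0: 9/2.
At 9/2: a pole of order 1; residue 93163/10868.

Denominator factor (j - 9/2): pole of order 1 at 9/2, modulus 9/2.
The radius of convergence is the smallest modulus among the singular points: 9/2.
At the order-1 pole 9/2 set g(j) = (j - (9/2))*f(j) = 6*j**2/13 - 5*j/38 - 2/11.
Simple pole: residue = g(a) at a = 9/2, which is 93163/10868.


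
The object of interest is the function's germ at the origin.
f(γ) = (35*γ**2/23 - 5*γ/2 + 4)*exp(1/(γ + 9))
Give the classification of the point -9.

The point is an essential singularity.

The exponent 1/(γ - (-9)) has a pole at -9, so exp(1/(γ - (-9))) takes every nonzero value near it: an essential singularity (not a pole of any order).


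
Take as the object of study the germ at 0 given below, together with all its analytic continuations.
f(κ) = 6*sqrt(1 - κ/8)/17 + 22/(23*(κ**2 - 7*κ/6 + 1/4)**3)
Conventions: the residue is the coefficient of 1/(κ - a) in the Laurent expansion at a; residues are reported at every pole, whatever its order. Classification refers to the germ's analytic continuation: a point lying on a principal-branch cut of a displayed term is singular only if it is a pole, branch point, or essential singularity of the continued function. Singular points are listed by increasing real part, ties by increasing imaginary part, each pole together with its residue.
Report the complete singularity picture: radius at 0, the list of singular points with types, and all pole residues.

Denominator factor (κ**2 - 7*κ/6 + 1/4)^3: discriminant 13/36, real irrational roots 7/12 + (1/12)*sqrt(13) and 7/12 - (1/12)*sqrt(13); poles of order 3, moduli 7/12 + (1/12)*sqrt(13) and 7/12 - (1/12)*sqrt(13).
Branch term (6/17)*sqrt(1 - κ/(8)): its argument vanishes at κ = 8, a square-root branch point, modulus 8.
The radius of convergence is the smallest modulus among the singular points: 7/12 - (1/12)*sqrt(13).
The branch term is analytic at 7/12 - (1/12)*sqrt(13) and contributes nothing to the residue; only the rational part matters.
The factor κ**2 - 7*κ/6 + 1/4 splits as (κ - a)(κ - a') with a = 7/12 - (1/12)*sqrt(13), a' = 7/12 + (1/12)*sqrt(13). At the order-3 pole a set g(κ) = (κ - a)^3*(rational part) = [22/23] / (κ - a')^3.
Order-3 pole: residue = g''(a)/2; g''(7/12 - (1/12)*sqrt(13)) = -(2052864/50531)*sqrt(13), so the residue is -(1026432/50531)*sqrt(13).
The branch term is analytic at 7/12 + (1/12)*sqrt(13) and contributes nothing to the residue; only the rational part matters.
The factor κ**2 - 7*κ/6 + 1/4 splits as (κ - a)(κ - a') with a = 7/12 + (1/12)*sqrt(13), a' = 7/12 - (1/12)*sqrt(13). At the order-3 pole a set g(κ) = (κ - a)^3*(rational part) = [22/23] / (κ - a')^3.
Order-3 pole: residue = g''(a)/2; g''(7/12 + (1/12)*sqrt(13)) = (2052864/50531)*sqrt(13), so the residue is (1026432/50531)*sqrt(13).
List the singular points by increasing real part (a conjugate pair: the negative imaginary part first).

Radius of convergence at 0: 7/12 - (1/12)*sqrt(13).
At 7/12 - (1/12)*sqrt(13): a pole of order 3; residue -(1026432/50531)*sqrt(13).
At 7/12 + (1/12)*sqrt(13): a pole of order 3; residue (1026432/50531)*sqrt(13).
At 8: an algebraic (square-root) branch point.


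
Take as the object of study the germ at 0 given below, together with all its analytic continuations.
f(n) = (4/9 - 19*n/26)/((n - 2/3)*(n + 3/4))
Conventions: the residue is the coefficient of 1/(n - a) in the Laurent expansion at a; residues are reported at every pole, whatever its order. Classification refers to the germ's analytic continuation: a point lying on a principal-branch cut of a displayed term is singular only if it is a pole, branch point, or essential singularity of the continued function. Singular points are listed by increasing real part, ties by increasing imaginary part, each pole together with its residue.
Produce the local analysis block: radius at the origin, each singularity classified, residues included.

Radius of convergence at 0: 2/3.
At -3/4: a pole of order 1; residue -929/1326.
At 2/3: a pole of order 1; residue -20/663.

Denominator factor (n + 3/4): pole of order 1 at -3/4, modulus 3/4.
Denominator factor (n - 2/3): pole of order 1 at 2/3, modulus 2/3.
The radius of convergence is the smallest modulus among the singular points: 2/3.
At the order-1 pole -3/4 set g(n) = (n - (-3/4))*f(n) = (4/9 - 19*n/26)/(n - 2/3).
Simple pole: residue = g(a) at a = -3/4, which is -929/1326.
At the order-1 pole 2/3 set g(n) = (n - (2/3))*f(n) = (4/9 - 19*n/26)/(n + 3/4).
Simple pole: residue = g(a) at a = 2/3, which is -20/663.
List the singular points by increasing real part (a conjugate pair: the negative imaginary part first).


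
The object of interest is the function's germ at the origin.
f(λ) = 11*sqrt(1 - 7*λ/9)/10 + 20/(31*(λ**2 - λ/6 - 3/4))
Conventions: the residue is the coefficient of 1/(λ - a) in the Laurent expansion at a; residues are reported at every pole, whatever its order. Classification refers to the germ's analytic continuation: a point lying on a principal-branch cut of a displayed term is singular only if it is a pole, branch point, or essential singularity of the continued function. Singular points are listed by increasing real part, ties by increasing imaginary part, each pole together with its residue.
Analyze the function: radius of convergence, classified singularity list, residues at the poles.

Radius of convergence at 0: -1/12 + (1/12)*sqrt(109).
At 1/12 - (1/12)*sqrt(109): a pole of order 1; residue -(120/3379)*sqrt(109).
At 1/12 + (1/12)*sqrt(109): a pole of order 1; residue (120/3379)*sqrt(109).
At 9/7: an algebraic (square-root) branch point.

Denominator factor (λ**2 - λ/6 - 3/4): discriminant 109/36, real irrational roots 1/12 + (1/12)*sqrt(109) and 1/12 - (1/12)*sqrt(109); poles of order 1, moduli 1/12 + (1/12)*sqrt(109) and -1/12 + (1/12)*sqrt(109).
Branch term (11/10)*sqrt(1 - λ/(9/7)): its argument vanishes at λ = 9/7, a square-root branch point, modulus 9/7.
The radius of convergence is the smallest modulus among the singular points: -1/12 + (1/12)*sqrt(109).
The branch term is analytic at 1/12 - (1/12)*sqrt(109) and contributes nothing to the residue; only the rational part matters.
The factor λ**2 - λ/6 - 3/4 splits as (λ - a)(λ - a') with a = 1/12 - (1/12)*sqrt(109), a' = 1/12 + (1/12)*sqrt(109). At the order-1 pole a set g(λ) = (λ - a)*(rational part) = [20/31] / (λ - a').
Simple pole: residue = g(a) at a = 1/12 - (1/12)*sqrt(109), which is -(120/3379)*sqrt(109).
The branch term is analytic at 1/12 + (1/12)*sqrt(109) and contributes nothing to the residue; only the rational part matters.
The factor λ**2 - λ/6 - 3/4 splits as (λ - a)(λ - a') with a = 1/12 + (1/12)*sqrt(109), a' = 1/12 - (1/12)*sqrt(109). At the order-1 pole a set g(λ) = (λ - a)*(rational part) = [20/31] / (λ - a').
Simple pole: residue = g(a) at a = 1/12 + (1/12)*sqrt(109), which is (120/3379)*sqrt(109).
List the singular points by increasing real part (a conjugate pair: the negative imaginary part first).


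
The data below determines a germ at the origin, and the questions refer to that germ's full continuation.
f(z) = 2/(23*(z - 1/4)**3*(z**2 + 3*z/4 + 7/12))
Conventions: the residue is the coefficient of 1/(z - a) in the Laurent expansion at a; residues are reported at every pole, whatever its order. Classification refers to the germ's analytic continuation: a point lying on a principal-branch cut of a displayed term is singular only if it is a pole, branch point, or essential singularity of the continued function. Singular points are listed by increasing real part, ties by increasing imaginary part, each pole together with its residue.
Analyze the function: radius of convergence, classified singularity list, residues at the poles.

Radius of convergence at 0: 1/4.
At (-3/8) - ((1/24)*sqrt(255))*i: a pole of order 1; residue (-63/1150) + ((81/19550)*sqrt(255))*i.
At (-3/8) + ((1/24)*sqrt(255))*i: a pole of order 1; residue (-63/1150) - ((81/19550)*sqrt(255))*i.
At 1/4: a pole of order 3; residue 63/575.


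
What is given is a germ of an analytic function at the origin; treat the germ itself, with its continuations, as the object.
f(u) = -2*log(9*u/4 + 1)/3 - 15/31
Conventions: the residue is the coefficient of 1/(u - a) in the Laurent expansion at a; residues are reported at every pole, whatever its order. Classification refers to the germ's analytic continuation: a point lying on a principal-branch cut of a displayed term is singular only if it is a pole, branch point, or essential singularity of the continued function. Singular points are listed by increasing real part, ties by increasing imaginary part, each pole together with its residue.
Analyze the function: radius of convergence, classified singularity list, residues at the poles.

Branch term (-2/3)*log(1 - u/(-4/9)): its argument vanishes at u = -4/9, a logarithmic branch point, modulus 4/9.
The radius of convergence is the smallest modulus among the singular points: 4/9.

Radius of convergence at 0: 4/9.
At -4/9: a logarithmic branch point.


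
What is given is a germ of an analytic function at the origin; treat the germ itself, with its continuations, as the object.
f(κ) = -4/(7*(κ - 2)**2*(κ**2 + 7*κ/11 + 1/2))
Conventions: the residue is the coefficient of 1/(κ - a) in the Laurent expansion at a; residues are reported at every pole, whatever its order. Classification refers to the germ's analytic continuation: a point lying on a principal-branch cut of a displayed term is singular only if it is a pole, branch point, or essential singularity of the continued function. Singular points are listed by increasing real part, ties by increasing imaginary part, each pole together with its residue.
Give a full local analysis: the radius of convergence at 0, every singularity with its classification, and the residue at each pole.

Radius of convergence at 0: (1/2)*sqrt(2).
At (-7/22) - ((1/22)*sqrt(193))*i: a pole of order 1; residue (-4488/112903) - ((15136/3112897)*sqrt(193))*i.
At (-7/22) + ((1/22)*sqrt(193))*i: a pole of order 1; residue (-4488/112903) + ((15136/3112897)*sqrt(193))*i.
At 2: a pole of order 2; residue 8976/112903.


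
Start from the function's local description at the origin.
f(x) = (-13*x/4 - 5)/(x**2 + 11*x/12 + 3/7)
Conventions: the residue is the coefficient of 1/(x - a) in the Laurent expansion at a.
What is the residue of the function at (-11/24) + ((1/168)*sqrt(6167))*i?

The factor x**2 + 11*x/12 + 3/7 splits as (x - a)(x - a') with a = (-11/24) + ((1/168)*sqrt(6167))*i, a' = (-11/24) - ((1/168)*sqrt(6167))*i. At the order-1 pole a set g(x) = (x - a)*f(x) = [-13*x/4 - 5] / (x - a').
Simple pole: residue = g(a) at a = (-11/24) + ((1/168)*sqrt(6167))*i, which is (-13/8) + ((337/7048)*sqrt(6167))*i.

The residue is (-13/8) + ((337/7048)*sqrt(6167))*i.


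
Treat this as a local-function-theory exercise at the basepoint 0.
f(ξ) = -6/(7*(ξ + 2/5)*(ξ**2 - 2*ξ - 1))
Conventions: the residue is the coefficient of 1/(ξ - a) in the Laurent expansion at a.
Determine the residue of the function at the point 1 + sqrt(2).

The factor ξ**2 - 2*ξ - 1 splits as (ξ - a)(ξ - a') with a = 1 + sqrt(2), a' = 1 - sqrt(2). At the order-1 pole a set g(ξ) = (ξ - a)*f(ξ) = [-6/(7*(ξ + 2/5))] / (ξ - a').
Simple pole: residue = g(a) at a = 1 + sqrt(2), which is -75/7 + (15/2)*sqrt(2).

The residue is -75/7 + (15/2)*sqrt(2).


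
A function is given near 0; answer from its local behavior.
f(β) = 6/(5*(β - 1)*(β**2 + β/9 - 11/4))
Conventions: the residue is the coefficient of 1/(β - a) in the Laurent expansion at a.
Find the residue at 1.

The residue is -216/295.

At the order-1 pole 1 set g(β) = (β - (1))*f(β) = 6/(5*(β**2 + β/9 - 11/4)).
Simple pole: residue = g(a) at a = 1, which is -216/295.


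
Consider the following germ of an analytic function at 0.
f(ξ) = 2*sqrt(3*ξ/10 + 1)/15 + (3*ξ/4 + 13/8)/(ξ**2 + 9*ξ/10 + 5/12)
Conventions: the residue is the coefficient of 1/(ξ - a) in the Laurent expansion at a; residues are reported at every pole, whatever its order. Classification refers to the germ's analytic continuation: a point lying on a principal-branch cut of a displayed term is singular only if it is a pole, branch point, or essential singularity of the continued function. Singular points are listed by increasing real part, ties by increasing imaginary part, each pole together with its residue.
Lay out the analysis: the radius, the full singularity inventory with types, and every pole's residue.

Denominator factor (ξ**2 + 9*ξ/10 + 5/12): discriminant -257/300, complex-conjugate roots (-9/20) + ((1/60)*sqrt(771))*i and (-9/20) - ((1/60)*sqrt(771))*i; poles of order 1, moduli (1/6)*sqrt(15) and (1/6)*sqrt(15).
Branch term (2/15)*sqrt(1 - ξ/(-10/3)): its argument vanishes at ξ = -10/3, a square-root branch point, modulus 10/3.
The radius of convergence is the smallest modulus among the singular points: (1/6)*sqrt(15).
The branch term is analytic at (-9/20) - ((1/60)*sqrt(771))*i and contributes nothing to the residue; only the rational part matters.
The factor ξ**2 + 9*ξ/10 + 5/12 splits as (ξ - a)(ξ - a') with a = (-9/20) - ((1/60)*sqrt(771))*i, a' = (-9/20) + ((1/60)*sqrt(771))*i. At the order-1 pole a set g(ξ) = (ξ - a)*(rational part) = [3*ξ/4 + 13/8] / (ξ - a').
Simple pole: residue = g(a) at a = (-9/20) - ((1/60)*sqrt(771))*i, which is (3/8) + ((103/2056)*sqrt(771))*i.
The branch term is analytic at (-9/20) + ((1/60)*sqrt(771))*i and contributes nothing to the residue; only the rational part matters.
The factor ξ**2 + 9*ξ/10 + 5/12 splits as (ξ - a)(ξ - a') with a = (-9/20) + ((1/60)*sqrt(771))*i, a' = (-9/20) - ((1/60)*sqrt(771))*i. At the order-1 pole a set g(ξ) = (ξ - a)*(rational part) = [3*ξ/4 + 13/8] / (ξ - a').
Simple pole: residue = g(a) at a = (-9/20) + ((1/60)*sqrt(771))*i, which is (3/8) - ((103/2056)*sqrt(771))*i.
List the singular points by increasing real part (a conjugate pair: the negative imaginary part first).

Radius of convergence at 0: (1/6)*sqrt(15).
At -10/3: an algebraic (square-root) branch point.
At (-9/20) - ((1/60)*sqrt(771))*i: a pole of order 1; residue (3/8) + ((103/2056)*sqrt(771))*i.
At (-9/20) + ((1/60)*sqrt(771))*i: a pole of order 1; residue (3/8) - ((103/2056)*sqrt(771))*i.


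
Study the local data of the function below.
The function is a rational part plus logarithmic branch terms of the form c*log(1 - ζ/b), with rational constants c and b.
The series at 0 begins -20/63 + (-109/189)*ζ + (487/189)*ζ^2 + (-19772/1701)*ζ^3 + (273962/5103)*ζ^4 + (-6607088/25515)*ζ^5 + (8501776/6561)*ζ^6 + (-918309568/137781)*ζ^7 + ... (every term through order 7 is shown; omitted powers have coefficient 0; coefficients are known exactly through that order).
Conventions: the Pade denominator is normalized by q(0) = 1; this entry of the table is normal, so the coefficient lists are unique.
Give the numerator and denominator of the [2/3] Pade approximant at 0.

Taylor coefficients needed (read off): a_0 = -20/63, a_1 = -109/189, a_2 = 487/189, a_3 = -19772/1701, a_4 = 273962/5103, a_5 = -6607088/25515.
Write the denominator as Q(ζ) = 1 + q1*ζ + q2*ζ^2 + q3*ζ^3. Requiring Q*f - P = O(ζ^6) with deg P <= 2 kills the coefficients of ζ^3..ζ^5 in Q*f:
  ζ^3: a_3 + q1*a_2 + q2*a_1 + q3*a_0 = 0, i.e. -19772/1701 + (487/189)*q1 + (-109/189)*q2 + (-20/63)*q3 = 0.
  ζ^4: a_4 + q1*a_3 + q2*a_2 + q3*a_1 = 0, i.e. 273962/5103 + (-19772/1701)*q1 + (487/189)*q2 + (-109/189)*q3 = 0.
  ζ^5: a_5 + q1*a_4 + q2*a_3 + q3*a_2 = 0, i.e. -6607088/25515 + (273962/5103)*q1 + (-19772/1701)*q2 + (487/189)*q3 = 0.
Solving this linear system: q1 = 279449986/20846445, q2 = 2480666734/62539335, q3 = 24589268/187618005.
The numerator is Q*f truncated at degree 2: P0 = a_0 = -20/63; P1 = a_1 + q1*a_0 = -1269284111/262665207; P2 = a_2 + q1*a_1 + q2*a_0 = -369953251/20846445.

The Pade approximant has numerator coefficients [-20/63, -1269284111/262665207, -369953251/20846445]; denominator coefficients [1, 279449986/20846445, 2480666734/62539335, 24589268/187618005].


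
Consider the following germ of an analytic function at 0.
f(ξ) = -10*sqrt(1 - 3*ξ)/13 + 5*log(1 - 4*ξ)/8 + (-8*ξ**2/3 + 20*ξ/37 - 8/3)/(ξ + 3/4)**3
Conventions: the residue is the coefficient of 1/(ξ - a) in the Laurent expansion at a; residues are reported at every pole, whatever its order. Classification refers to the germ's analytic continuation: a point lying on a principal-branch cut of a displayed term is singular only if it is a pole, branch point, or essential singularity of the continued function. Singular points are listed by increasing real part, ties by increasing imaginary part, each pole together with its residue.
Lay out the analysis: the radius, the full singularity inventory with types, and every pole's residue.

Radius of convergence at 0: 1/4.
At -3/4: a pole of order 3; residue -8/3.
At 1/4: a logarithmic branch point.
At 1/3: an algebraic (square-root) branch point.

Denominator factor (ξ + 3/4)^3: pole of order 3 at -3/4, modulus 3/4.
Branch term (5/8)*log(1 - ξ/(1/4)): its argument vanishes at ξ = 1/4, a logarithmic branch point, modulus 1/4.
Branch term (-10/13)*sqrt(1 - ξ/(1/3)): its argument vanishes at ξ = 1/3, a square-root branch point, modulus 1/3.
The radius of convergence is the smallest modulus among the singular points: 1/4.
The branch terms are analytic at -3/4 and contribute nothing to the residue; only the rational part matters.
At the order-3 pole -3/4 set g(ξ) = (ξ - (-3/4))^3*(rational part) = -8*ξ**2/3 + 20*ξ/37 - 8/3.
Order-3 pole: residue = g''(a)/2; g''(-3/4) = -16/3, so the residue is -8/3.
List the singular points by increasing real part (a conjugate pair: the negative imaginary part first).


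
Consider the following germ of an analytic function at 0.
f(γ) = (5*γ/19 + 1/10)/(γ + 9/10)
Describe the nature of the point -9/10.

The denominator factor γ + 9/10 vanishes at -9/10 and appears to the power 1; the numerator there equals -13/95, nonzero, and no other factor vanishes.
Hence a pole whose order is the multiplicity, 1.

The point is a pole of order 1.


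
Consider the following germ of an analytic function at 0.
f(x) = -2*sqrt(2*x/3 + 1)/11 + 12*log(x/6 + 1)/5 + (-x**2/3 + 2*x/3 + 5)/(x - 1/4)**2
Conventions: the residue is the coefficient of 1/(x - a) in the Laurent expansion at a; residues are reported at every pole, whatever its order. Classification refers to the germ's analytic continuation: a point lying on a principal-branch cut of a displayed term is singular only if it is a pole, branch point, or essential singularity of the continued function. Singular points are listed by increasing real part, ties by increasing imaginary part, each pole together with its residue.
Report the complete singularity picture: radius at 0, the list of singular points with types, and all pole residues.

Radius of convergence at 0: 1/4.
At -6: a logarithmic branch point.
At -3/2: an algebraic (square-root) branch point.
At 1/4: a pole of order 2; residue 1/2.

Denominator factor (x - 1/4)^2: pole of order 2 at 1/4, modulus 1/4.
Branch term (12/5)*log(1 - x/(-6)): its argument vanishes at x = -6, a logarithmic branch point, modulus 6.
Branch term (-2/11)*sqrt(1 - x/(-3/2)): its argument vanishes at x = -3/2, a square-root branch point, modulus 3/2.
The radius of convergence is the smallest modulus among the singular points: 1/4.
The branch terms are analytic at 1/4 and contribute nothing to the residue; only the rational part matters.
At the order-2 pole 1/4 set g(x) = (x - (1/4))^2*(rational part) = -x**2/3 + 2*x/3 + 5.
Order-2 pole: residue = g'(a); g'(1/4) = 1/2, so the residue is 1/2.
List the singular points by increasing real part (a conjugate pair: the negative imaginary part first).


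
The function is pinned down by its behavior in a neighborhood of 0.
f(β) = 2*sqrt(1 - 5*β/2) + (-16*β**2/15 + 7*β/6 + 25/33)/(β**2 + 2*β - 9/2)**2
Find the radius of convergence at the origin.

The radius of convergence is 2/5.

Denominator factor (β**2 + 2*β - 9/2)^2: discriminant 22, real irrational roots -1 + (1/2)*sqrt(22) and -1 - (1/2)*sqrt(22); poles of order 2, moduli -1 + (1/2)*sqrt(22) and 1 + (1/2)*sqrt(22).
Branch term (2)*sqrt(1 - β/(2/5)): its argument vanishes at β = 2/5, a square-root branch point, modulus 2/5.
The radius of convergence is the smallest modulus among the singular points: 2/5.


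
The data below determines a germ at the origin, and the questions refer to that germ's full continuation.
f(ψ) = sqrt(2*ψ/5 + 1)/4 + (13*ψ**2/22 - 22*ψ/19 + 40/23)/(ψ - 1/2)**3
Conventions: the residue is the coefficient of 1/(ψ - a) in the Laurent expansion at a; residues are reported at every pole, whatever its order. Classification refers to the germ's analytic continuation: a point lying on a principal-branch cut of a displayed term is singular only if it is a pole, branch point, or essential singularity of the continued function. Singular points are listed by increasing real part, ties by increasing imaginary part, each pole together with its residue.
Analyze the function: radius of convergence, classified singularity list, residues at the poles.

Radius of convergence at 0: 1/2.
At -5/2: an algebraic (square-root) branch point.
At 1/2: a pole of order 3; residue 13/22.

Denominator factor (ψ - 1/2)^3: pole of order 3 at 1/2, modulus 1/2.
Branch term (1/4)*sqrt(1 - ψ/(-5/2)): its argument vanishes at ψ = -5/2, a square-root branch point, modulus 5/2.
The radius of convergence is the smallest modulus among the singular points: 1/2.
The branch term is analytic at 1/2 and contributes nothing to the residue; only the rational part matters.
At the order-3 pole 1/2 set g(ψ) = (ψ - (1/2))^3*(rational part) = 13*ψ**2/22 - 22*ψ/19 + 40/23.
Order-3 pole: residue = g''(a)/2; g''(1/2) = 13/11, so the residue is 13/22.
List the singular points by increasing real part (a conjugate pair: the negative imaginary part first).


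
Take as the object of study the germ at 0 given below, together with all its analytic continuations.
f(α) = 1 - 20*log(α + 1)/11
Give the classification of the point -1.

The term (-20/11)*log(1 - α/(-1)) has argument 1 - -1/(-1) = 0 at -1: a logarithmic (infinitely-sheeted) branch point; the remaining terms are analytic or single-valued there.

The point is a logarithmic branch point.


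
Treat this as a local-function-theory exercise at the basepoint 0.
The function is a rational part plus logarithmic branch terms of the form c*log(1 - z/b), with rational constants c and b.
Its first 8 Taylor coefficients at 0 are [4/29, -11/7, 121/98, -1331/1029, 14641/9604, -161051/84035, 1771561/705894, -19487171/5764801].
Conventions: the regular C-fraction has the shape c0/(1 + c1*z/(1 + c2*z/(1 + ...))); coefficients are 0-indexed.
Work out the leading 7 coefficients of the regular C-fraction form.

Taylor coefficients (read off): a_0 = 4/29, a_1 = -11/7, a_2 = 121/98, a_3 = -1331/1029, a_4 = 14641/9604, a_5 = -161051/84035, a_6 = 1771561/705894.
c0 = a_0 = 4/29. Peel one level at a time: if S = 1 + c*z/S' with S'(0) = 1, then c is the z-coefficient of S and S' = c*z/(S - 1).
S_1 = c0/f = 1 + (319/28)*z + (94743/784)*z^2 + ...; c1 = 319/28.
S_2 = c1*z/(S_1 - 1) = 1 + (-297/28)*z + (-121/588)*z^2 + ...; c2 = -297/28.
S_3 = c2*z/(S_2 - 1) = 1 + (-11/567)*z + (10043/642978)*z^2 + ...; c3 = -11/567.
S_4 = c3*z/(S_3 - 1) = 1 + (913/1134)*z + (-121/735)*z^2 + ...; c4 = 913/1134.
S_5 = c4*z/(S_4 - 1) = 1 + (594/2905)*z + (-1002969/8439025)*z^2 + ...; c5 = 594/2905.
S_6 = c5*z/(S_5 - 1) = 1 + (3377/5810)*z + ...; c6 = 3377/5810.

The regular C-fraction coefficients are [4/29, 319/28, -297/28, -11/567, 913/1134, 594/2905, 3377/5810].


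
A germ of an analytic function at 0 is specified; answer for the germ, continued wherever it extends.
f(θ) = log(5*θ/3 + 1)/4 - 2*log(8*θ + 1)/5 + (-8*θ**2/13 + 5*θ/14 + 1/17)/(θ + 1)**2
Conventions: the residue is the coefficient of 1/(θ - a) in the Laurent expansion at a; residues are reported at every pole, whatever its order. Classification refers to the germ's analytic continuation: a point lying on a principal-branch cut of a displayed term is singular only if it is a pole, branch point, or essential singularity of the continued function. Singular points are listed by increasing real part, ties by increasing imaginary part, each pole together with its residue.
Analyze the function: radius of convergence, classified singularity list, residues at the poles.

Radius of convergence at 0: 1/8.
At -1: a pole of order 2; residue 289/182.
At -3/5: a logarithmic branch point.
At -1/8: a logarithmic branch point.

Denominator factor (θ + 1)^2: pole of order 2 at -1, modulus 1.
Branch term (-2/5)*log(1 - θ/(-1/8)): its argument vanishes at θ = -1/8, a logarithmic branch point, modulus 1/8.
Branch term (1/4)*log(1 - θ/(-3/5)): its argument vanishes at θ = -3/5, a logarithmic branch point, modulus 3/5.
The radius of convergence is the smallest modulus among the singular points: 1/8.
The branch terms are analytic at -1 and contribute nothing to the residue; only the rational part matters.
At the order-2 pole -1 set g(θ) = (θ - (-1))^2*(rational part) = -8*θ**2/13 + 5*θ/14 + 1/17.
Order-2 pole: residue = g'(a); g'(-1) = 289/182, so the residue is 289/182.
List the singular points by increasing real part (a conjugate pair: the negative imaginary part first).


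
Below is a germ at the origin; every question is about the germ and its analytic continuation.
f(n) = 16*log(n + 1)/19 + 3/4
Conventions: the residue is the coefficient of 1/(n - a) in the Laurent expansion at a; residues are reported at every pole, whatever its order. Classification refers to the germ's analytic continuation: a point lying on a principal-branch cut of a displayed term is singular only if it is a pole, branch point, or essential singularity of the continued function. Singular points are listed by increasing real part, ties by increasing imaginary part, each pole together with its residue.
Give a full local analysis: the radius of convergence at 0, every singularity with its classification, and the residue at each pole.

Radius of convergence at 0: 1.
At -1: a logarithmic branch point.

Branch term (16/19)*log(1 - n/(-1)): its argument vanishes at n = -1, a logarithmic branch point, modulus 1.
The radius of convergence is the smallest modulus among the singular points: 1.


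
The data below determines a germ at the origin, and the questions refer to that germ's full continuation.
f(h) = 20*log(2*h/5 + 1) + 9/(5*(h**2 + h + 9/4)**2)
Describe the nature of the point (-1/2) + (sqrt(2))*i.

The point is a pole of order 2.

The denominator factor h**2 + h + 9/4 vanishes at (-1/2) + (sqrt(2))*i and appears to the power 2; the numerator there equals 9/5, nonzero, and no other factor vanishes.
The branch terms are analytic at this point.
Hence a pole whose order is the multiplicity, 2.


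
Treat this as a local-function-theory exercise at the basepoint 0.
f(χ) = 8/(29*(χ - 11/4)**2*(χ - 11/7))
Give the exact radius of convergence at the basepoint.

Denominator factor (χ - 11/4)^2: pole of order 2 at 11/4, modulus 11/4.
Denominator factor (χ - 11/7): pole of order 1 at 11/7, modulus 11/7.
The radius of convergence is the smallest modulus among the singular points: 11/7.

The radius of convergence is 11/7.


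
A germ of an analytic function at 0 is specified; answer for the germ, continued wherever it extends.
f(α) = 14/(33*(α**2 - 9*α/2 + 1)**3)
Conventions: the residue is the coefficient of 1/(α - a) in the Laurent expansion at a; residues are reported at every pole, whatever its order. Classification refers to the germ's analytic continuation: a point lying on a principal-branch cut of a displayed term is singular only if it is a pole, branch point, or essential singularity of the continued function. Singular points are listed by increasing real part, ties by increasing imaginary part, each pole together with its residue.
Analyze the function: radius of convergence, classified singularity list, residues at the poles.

Denominator factor (α**2 - 9*α/2 + 1)^3: discriminant 65/4, real irrational roots 9/4 + (1/4)*sqrt(65) and 9/4 - (1/4)*sqrt(65); poles of order 3, moduli 9/4 + (1/4)*sqrt(65) and 9/4 - (1/4)*sqrt(65).
The radius of convergence is the smallest modulus among the singular points: 9/4 - (1/4)*sqrt(65).
The factor α**2 - 9*α/2 + 1 splits as (α - a)(α - a') with a = 9/4 - (1/4)*sqrt(65), a' = 9/4 + (1/4)*sqrt(65). At the order-3 pole a set g(α) = (α - a)^3*f(α) = [14/33] / (α - a')^3.
Order-3 pole: residue = g''(a)/2; g''(9/4 - (1/4)*sqrt(65)) = -(1792/3020875)*sqrt(65), so the residue is -(896/3020875)*sqrt(65).
The factor α**2 - 9*α/2 + 1 splits as (α - a)(α - a') with a = 9/4 + (1/4)*sqrt(65), a' = 9/4 - (1/4)*sqrt(65). At the order-3 pole a set g(α) = (α - a)^3*f(α) = [14/33] / (α - a')^3.
Order-3 pole: residue = g''(a)/2; g''(9/4 + (1/4)*sqrt(65)) = (1792/3020875)*sqrt(65), so the residue is (896/3020875)*sqrt(65).
List the singular points by increasing real part (a conjugate pair: the negative imaginary part first).

Radius of convergence at 0: 9/4 - (1/4)*sqrt(65).
At 9/4 - (1/4)*sqrt(65): a pole of order 3; residue -(896/3020875)*sqrt(65).
At 9/4 + (1/4)*sqrt(65): a pole of order 3; residue (896/3020875)*sqrt(65).


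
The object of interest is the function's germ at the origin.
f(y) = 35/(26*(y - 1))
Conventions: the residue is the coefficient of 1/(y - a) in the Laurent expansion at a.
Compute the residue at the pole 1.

The residue is 35/26.

At the order-1 pole 1 set g(y) = (y - (1))*f(y) = 35/26.
Simple pole: residue = g(a) at a = 1, which is 35/26.


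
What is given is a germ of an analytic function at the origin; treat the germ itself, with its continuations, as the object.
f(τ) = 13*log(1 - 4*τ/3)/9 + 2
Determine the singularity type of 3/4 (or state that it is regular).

The point is a logarithmic branch point.

The term (13/9)*log(1 - τ/(3/4)) has argument 1 - 3/4/(3/4) = 0 at 3/4: a logarithmic (infinitely-sheeted) branch point; the remaining terms are analytic or single-valued there.


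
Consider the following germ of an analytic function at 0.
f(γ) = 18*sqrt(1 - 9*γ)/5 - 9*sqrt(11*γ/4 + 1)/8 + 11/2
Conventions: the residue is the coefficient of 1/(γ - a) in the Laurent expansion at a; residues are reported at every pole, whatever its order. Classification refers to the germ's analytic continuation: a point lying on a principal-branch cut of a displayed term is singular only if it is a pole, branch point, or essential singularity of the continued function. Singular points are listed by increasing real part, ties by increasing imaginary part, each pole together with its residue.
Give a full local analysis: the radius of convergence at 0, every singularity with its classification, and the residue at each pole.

Radius of convergence at 0: 1/9.
At -4/11: an algebraic (square-root) branch point.
At 1/9: an algebraic (square-root) branch point.

Branch term (-9/8)*sqrt(1 - γ/(-4/11)): its argument vanishes at γ = -4/11, a square-root branch point, modulus 4/11.
Branch term (18/5)*sqrt(1 - γ/(1/9)): its argument vanishes at γ = 1/9, a square-root branch point, modulus 1/9.
The radius of convergence is the smallest modulus among the singular points: 1/9.
List the singular points by increasing real part (a conjugate pair: the negative imaginary part first).


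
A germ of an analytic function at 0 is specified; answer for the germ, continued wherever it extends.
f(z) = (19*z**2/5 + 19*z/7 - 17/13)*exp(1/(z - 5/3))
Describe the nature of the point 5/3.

The exponent 1/(z - (5/3)) has a pole at 5/3, so exp(1/(z - (5/3))) takes every nonzero value near it: an essential singularity (not a pole of any order).

The point is an essential singularity.


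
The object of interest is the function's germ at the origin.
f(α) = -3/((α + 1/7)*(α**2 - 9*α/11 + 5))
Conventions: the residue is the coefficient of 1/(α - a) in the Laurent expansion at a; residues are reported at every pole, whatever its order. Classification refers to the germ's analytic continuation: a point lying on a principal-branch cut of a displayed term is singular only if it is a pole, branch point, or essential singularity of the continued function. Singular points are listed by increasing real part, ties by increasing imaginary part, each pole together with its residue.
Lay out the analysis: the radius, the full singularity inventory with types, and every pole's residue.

Radius of convergence at 0: 1/7.
At -1/7: a pole of order 1; residue -539/923.
At (9/22) - ((1/22)*sqrt(2339))*i: a pole of order 1; residue (539/1846) - ((6545/4317794)*sqrt(2339))*i.
At (9/22) + ((1/22)*sqrt(2339))*i: a pole of order 1; residue (539/1846) + ((6545/4317794)*sqrt(2339))*i.

Denominator factor (α + 1/7): pole of order 1 at -1/7, modulus 1/7.
Denominator factor (α**2 - 9*α/11 + 5): discriminant -2339/121, complex-conjugate roots (9/22) + ((1/22)*sqrt(2339))*i and (9/22) - ((1/22)*sqrt(2339))*i; poles of order 1, moduli sqrt(5) and sqrt(5).
The radius of convergence is the smallest modulus among the singular points: 1/7.
At the order-1 pole -1/7 set g(α) = (α - (-1/7))*f(α) = -3/(α**2 - 9*α/11 + 5).
Simple pole: residue = g(a) at a = -1/7, which is -539/923.
The factor α**2 - 9*α/11 + 5 splits as (α - a)(α - a') with a = (9/22) - ((1/22)*sqrt(2339))*i, a' = (9/22) + ((1/22)*sqrt(2339))*i. At the order-1 pole a set g(α) = (α - a)*f(α) = [-3/(α + 1/7)] / (α - a').
Simple pole: residue = g(a) at a = (9/22) - ((1/22)*sqrt(2339))*i, which is (539/1846) - ((6545/4317794)*sqrt(2339))*i.
The factor α**2 - 9*α/11 + 5 splits as (α - a)(α - a') with a = (9/22) + ((1/22)*sqrt(2339))*i, a' = (9/22) - ((1/22)*sqrt(2339))*i. At the order-1 pole a set g(α) = (α - a)*f(α) = [-3/(α + 1/7)] / (α - a').
Simple pole: residue = g(a) at a = (9/22) + ((1/22)*sqrt(2339))*i, which is (539/1846) + ((6545/4317794)*sqrt(2339))*i.
List the singular points by increasing real part (a conjugate pair: the negative imaginary part first).
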